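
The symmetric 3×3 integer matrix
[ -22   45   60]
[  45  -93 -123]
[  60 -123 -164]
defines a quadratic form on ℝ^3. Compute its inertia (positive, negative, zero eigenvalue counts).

Answer: (0, 3, 0)

Derivation:
step 0: pivot -22 → sign −
step 1: pivot -21/22 → sign −
step 2: pivot -2/7 → sign −
signature = (0, 3, 0)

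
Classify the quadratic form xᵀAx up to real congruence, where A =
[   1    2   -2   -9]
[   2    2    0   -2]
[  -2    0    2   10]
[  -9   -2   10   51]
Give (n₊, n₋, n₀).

step 0: pivot 1 → sign +
step 1: pivot -2 → sign −
step 2: pivot 6 → sign +
step 3: pivot 2 → sign +
signature = (3, 1, 0)

Answer: (3, 1, 0)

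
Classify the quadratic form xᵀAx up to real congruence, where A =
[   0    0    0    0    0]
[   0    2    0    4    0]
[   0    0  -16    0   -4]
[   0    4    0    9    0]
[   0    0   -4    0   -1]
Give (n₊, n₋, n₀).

step 0: pivot 2 → sign +
step 1: pivot -16 → sign −
step 2: pivot 1 → sign +
step 3: row/col 3 already zero → sign 0
step 4: row/col 4 already zero → sign 0
signature = (2, 1, 2)

Answer: (2, 1, 2)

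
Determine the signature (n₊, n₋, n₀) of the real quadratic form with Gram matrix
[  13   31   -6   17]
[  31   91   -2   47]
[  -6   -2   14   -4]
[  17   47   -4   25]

step 0: pivot 13 → sign +
step 1: pivot 222/13 → sign +
step 2: pivot 262/111 → sign +
step 3: pivot 6/131 → sign +
signature = (4, 0, 0)

Answer: (4, 0, 0)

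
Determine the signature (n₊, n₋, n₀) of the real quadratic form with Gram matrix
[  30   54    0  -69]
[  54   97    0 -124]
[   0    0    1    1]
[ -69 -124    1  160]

Answer: (3, 1, 0)

Derivation:
step 0: pivot 30 → sign +
step 1: pivot -1/5 → sign −
step 2: pivot 1 → sign +
step 3: pivot 1/2 → sign +
signature = (3, 1, 0)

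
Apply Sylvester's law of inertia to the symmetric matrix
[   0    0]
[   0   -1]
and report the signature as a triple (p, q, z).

step 0: pivot -1 → sign −
step 1: row/col 1 already zero → sign 0
signature = (0, 1, 1)

Answer: (0, 1, 1)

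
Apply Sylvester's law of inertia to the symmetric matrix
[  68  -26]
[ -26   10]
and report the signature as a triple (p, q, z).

step 0: pivot 68 → sign +
step 1: pivot 1/17 → sign +
signature = (2, 0, 0)

Answer: (2, 0, 0)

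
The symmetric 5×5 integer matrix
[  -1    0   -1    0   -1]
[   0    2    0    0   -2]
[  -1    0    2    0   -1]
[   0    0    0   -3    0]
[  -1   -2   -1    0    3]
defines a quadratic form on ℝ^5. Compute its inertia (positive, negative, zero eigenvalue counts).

step 0: pivot -1 → sign −
step 1: pivot 2 → sign +
step 2: pivot 3 → sign +
step 3: pivot -3 → sign −
step 4: pivot 2 → sign +
signature = (3, 2, 0)

Answer: (3, 2, 0)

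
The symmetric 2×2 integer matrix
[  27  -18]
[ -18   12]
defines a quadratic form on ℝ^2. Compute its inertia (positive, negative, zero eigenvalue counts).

step 0: pivot 27 → sign +
step 1: row/col 1 already zero → sign 0
signature = (1, 0, 1)

Answer: (1, 0, 1)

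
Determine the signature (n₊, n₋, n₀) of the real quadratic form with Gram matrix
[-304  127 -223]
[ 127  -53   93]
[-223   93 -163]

step 0: pivot -304 → sign −
step 1: pivot 17/304 → sign +
step 2: pivot 2/17 → sign +
signature = (2, 1, 0)

Answer: (2, 1, 0)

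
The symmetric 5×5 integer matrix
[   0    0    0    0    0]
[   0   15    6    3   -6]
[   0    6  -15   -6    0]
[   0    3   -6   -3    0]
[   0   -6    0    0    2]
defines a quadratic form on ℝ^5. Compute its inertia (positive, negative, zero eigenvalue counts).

Answer: (1, 2, 2)

Derivation:
step 0: pivot 15 → sign +
step 1: pivot -87/5 → sign −
step 2: pivot -18/29 → sign −
step 3: row/col 3 already zero → sign 0
step 4: row/col 4 already zero → sign 0
signature = (1, 2, 2)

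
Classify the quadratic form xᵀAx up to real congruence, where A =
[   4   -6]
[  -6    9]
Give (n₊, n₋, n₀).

Answer: (1, 0, 1)

Derivation:
step 0: pivot 4 → sign +
step 1: row/col 1 already zero → sign 0
signature = (1, 0, 1)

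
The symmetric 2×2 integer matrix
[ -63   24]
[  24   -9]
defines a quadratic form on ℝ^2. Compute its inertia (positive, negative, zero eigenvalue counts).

Answer: (1, 1, 0)

Derivation:
step 0: pivot -63 → sign −
step 1: pivot 1/7 → sign +
signature = (1, 1, 0)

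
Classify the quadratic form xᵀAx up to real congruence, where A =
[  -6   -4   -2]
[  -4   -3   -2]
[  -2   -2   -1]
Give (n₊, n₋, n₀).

step 0: pivot -6 → sign −
step 1: pivot -1/3 → sign −
step 2: pivot 1 → sign +
signature = (1, 2, 0)

Answer: (1, 2, 0)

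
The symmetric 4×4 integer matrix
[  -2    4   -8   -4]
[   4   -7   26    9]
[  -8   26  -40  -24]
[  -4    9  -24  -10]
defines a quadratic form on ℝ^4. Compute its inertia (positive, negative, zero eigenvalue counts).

Answer: (1, 2, 1)

Derivation:
step 0: pivot -2 → sign −
step 1: pivot 1 → sign +
step 2: pivot -108 → sign −
step 3: row/col 3 already zero → sign 0
signature = (1, 2, 1)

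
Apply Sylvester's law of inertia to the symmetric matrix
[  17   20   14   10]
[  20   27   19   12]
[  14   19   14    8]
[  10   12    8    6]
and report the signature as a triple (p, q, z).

Answer: (3, 1, 0)

Derivation:
step 0: pivot 17 → sign +
step 1: pivot 59/17 → sign +
step 2: pivot 37/59 → sign +
step 3: pivot -6/37 → sign −
signature = (3, 1, 0)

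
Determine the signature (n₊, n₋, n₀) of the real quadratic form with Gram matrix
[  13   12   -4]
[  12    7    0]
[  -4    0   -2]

Answer: (2, 1, 0)

Derivation:
step 0: pivot 13 → sign +
step 1: pivot -53/13 → sign −
step 2: pivot 6/53 → sign +
signature = (2, 1, 0)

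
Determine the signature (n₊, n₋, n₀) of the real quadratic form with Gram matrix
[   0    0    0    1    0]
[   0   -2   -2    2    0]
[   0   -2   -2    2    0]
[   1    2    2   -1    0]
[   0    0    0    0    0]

step 0: pivot -2 → sign −
step 1: pivot 1 → sign +
step 2: pivot -1 → sign −
step 3: row/col 3 already zero → sign 0
step 4: row/col 4 already zero → sign 0
signature = (1, 2, 2)

Answer: (1, 2, 2)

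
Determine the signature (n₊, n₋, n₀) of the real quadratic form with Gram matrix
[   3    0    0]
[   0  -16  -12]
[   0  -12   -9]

step 0: pivot 3 → sign +
step 1: pivot -16 → sign −
step 2: row/col 2 already zero → sign 0
signature = (1, 1, 1)

Answer: (1, 1, 1)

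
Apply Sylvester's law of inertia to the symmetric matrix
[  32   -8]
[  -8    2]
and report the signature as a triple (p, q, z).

step 0: pivot 32 → sign +
step 1: row/col 1 already zero → sign 0
signature = (1, 0, 1)

Answer: (1, 0, 1)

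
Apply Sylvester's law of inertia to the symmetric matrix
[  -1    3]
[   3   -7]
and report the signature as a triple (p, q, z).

Answer: (1, 1, 0)

Derivation:
step 0: pivot -1 → sign −
step 1: pivot 2 → sign +
signature = (1, 1, 0)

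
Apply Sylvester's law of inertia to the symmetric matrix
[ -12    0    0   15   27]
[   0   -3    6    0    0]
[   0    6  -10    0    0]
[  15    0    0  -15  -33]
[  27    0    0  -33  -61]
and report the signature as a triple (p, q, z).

step 0: pivot -12 → sign −
step 1: pivot -3 → sign −
step 2: pivot 2 → sign +
step 3: pivot 15/4 → sign +
step 4: pivot -2/5 → sign −
signature = (2, 3, 0)

Answer: (2, 3, 0)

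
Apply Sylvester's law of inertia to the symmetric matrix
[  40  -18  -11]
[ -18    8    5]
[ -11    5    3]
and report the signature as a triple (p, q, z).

Answer: (1, 1, 1)

Derivation:
step 0: pivot 40 → sign +
step 1: pivot -1/10 → sign −
step 2: row/col 2 already zero → sign 0
signature = (1, 1, 1)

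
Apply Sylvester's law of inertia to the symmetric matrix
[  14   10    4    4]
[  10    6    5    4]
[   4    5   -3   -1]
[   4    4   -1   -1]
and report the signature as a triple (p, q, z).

step 0: pivot 14 → sign +
step 1: pivot -8/7 → sign −
step 2: pivot -1/8 → sign −
step 3: pivot -1 → sign −
signature = (1, 3, 0)

Answer: (1, 3, 0)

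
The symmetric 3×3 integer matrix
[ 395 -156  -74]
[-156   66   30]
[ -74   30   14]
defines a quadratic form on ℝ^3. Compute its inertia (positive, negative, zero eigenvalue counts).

step 0: pivot 395 → sign +
step 1: pivot 1734/395 → sign +
step 2: row/col 2 already zero → sign 0
signature = (2, 0, 1)

Answer: (2, 0, 1)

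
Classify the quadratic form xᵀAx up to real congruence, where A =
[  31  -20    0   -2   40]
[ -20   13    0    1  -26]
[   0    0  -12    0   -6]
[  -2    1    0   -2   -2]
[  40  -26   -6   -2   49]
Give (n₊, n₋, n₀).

Answer: (2, 2, 1)

Derivation:
step 0: pivot 31 → sign +
step 1: pivot 3/31 → sign +
step 2: pivot -12 → sign −
step 3: pivot -3 → sign −
step 4: row/col 4 already zero → sign 0
signature = (2, 2, 1)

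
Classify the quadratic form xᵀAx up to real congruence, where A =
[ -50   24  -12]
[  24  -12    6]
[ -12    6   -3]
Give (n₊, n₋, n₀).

Answer: (0, 2, 1)

Derivation:
step 0: pivot -50 → sign −
step 1: pivot -12/25 → sign −
step 2: row/col 2 already zero → sign 0
signature = (0, 2, 1)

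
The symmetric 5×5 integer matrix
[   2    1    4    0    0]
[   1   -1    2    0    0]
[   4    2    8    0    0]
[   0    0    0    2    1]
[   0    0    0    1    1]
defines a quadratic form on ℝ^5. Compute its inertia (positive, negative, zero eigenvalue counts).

Answer: (3, 1, 1)

Derivation:
step 0: pivot 2 → sign +
step 1: pivot -3/2 → sign −
step 2: pivot 2 → sign +
step 3: pivot 1/2 → sign +
step 4: row/col 4 already zero → sign 0
signature = (3, 1, 1)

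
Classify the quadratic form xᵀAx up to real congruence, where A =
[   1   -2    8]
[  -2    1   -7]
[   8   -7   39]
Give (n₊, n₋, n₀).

Answer: (2, 1, 0)

Derivation:
step 0: pivot 1 → sign +
step 1: pivot -3 → sign −
step 2: pivot 2 → sign +
signature = (2, 1, 0)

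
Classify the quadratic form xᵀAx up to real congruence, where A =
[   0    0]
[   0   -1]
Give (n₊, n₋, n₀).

step 0: pivot -1 → sign −
step 1: row/col 1 already zero → sign 0
signature = (0, 1, 1)

Answer: (0, 1, 1)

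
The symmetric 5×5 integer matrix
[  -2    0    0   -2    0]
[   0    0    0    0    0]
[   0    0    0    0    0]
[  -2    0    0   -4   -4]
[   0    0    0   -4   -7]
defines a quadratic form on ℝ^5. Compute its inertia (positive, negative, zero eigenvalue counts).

Answer: (1, 2, 2)

Derivation:
step 0: pivot -2 → sign −
step 1: pivot -2 → sign −
step 2: pivot 1 → sign +
step 3: row/col 3 already zero → sign 0
step 4: row/col 4 already zero → sign 0
signature = (1, 2, 2)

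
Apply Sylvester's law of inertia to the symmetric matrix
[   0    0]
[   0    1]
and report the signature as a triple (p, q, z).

Answer: (1, 0, 1)

Derivation:
step 0: pivot 1 → sign +
step 1: row/col 1 already zero → sign 0
signature = (1, 0, 1)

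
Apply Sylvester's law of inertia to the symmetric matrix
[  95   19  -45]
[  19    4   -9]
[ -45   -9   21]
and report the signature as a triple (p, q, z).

step 0: pivot 95 → sign +
step 1: pivot 1/5 → sign +
step 2: pivot -6/19 → sign −
signature = (2, 1, 0)

Answer: (2, 1, 0)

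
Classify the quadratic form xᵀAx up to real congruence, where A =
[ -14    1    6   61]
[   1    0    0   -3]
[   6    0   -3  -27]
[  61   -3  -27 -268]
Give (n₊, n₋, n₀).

step 0: pivot -14 → sign −
step 1: pivot 1/14 → sign +
step 2: pivot -3 → sign −
step 3: pivot -1 → sign −
signature = (1, 3, 0)

Answer: (1, 3, 0)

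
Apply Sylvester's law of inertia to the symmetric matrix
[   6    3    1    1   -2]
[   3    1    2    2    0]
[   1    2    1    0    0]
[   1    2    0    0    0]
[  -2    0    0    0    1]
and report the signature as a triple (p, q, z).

step 0: pivot 6 → sign +
step 1: pivot -1/2 → sign −
step 2: pivot 16/3 → sign +
step 3: pivot 13/16 → sign +
step 4: pivot -3/13 → sign −
signature = (3, 2, 0)

Answer: (3, 2, 0)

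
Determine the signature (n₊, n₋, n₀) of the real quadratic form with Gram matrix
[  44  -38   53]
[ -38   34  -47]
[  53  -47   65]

step 0: pivot 44 → sign +
step 1: pivot 13/11 → sign +
step 2: pivot -3/26 → sign −
signature = (2, 1, 0)

Answer: (2, 1, 0)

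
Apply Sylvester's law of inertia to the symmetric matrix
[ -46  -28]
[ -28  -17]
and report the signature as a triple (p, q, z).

Answer: (1, 1, 0)

Derivation:
step 0: pivot -46 → sign −
step 1: pivot 1/23 → sign +
signature = (1, 1, 0)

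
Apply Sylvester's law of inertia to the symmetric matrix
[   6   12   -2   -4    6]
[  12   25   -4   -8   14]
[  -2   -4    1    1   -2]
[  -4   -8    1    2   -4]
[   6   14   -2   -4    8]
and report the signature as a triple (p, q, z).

step 0: pivot 6 → sign +
step 1: pivot 1 → sign +
step 2: pivot 1/3 → sign +
step 3: pivot -1 → sign −
step 4: pivot -2 → sign −
signature = (3, 2, 0)

Answer: (3, 2, 0)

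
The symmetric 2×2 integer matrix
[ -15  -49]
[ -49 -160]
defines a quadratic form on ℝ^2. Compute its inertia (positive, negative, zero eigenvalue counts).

step 0: pivot -15 → sign −
step 1: pivot 1/15 → sign +
signature = (1, 1, 0)

Answer: (1, 1, 0)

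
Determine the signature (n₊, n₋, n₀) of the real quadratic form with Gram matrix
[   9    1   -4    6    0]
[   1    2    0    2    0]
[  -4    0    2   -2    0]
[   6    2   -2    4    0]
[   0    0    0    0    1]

step 0: pivot 9 → sign +
step 1: pivot 17/9 → sign +
step 2: pivot 2/17 → sign +
step 3: pivot -2 → sign −
step 4: pivot 1 → sign +
signature = (4, 1, 0)

Answer: (4, 1, 0)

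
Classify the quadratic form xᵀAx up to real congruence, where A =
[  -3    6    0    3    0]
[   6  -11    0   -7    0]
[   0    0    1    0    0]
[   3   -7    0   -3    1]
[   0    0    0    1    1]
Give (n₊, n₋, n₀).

step 0: pivot -3 → sign −
step 1: pivot 1 → sign +
step 2: pivot 1 → sign +
step 3: pivot -1 → sign −
step 4: pivot 2 → sign +
signature = (3, 2, 0)

Answer: (3, 2, 0)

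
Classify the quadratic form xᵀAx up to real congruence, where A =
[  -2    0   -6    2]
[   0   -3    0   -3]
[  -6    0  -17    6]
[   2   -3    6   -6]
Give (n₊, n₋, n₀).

Answer: (1, 3, 0)

Derivation:
step 0: pivot -2 → sign −
step 1: pivot -3 → sign −
step 2: pivot 1 → sign +
step 3: pivot -1 → sign −
signature = (1, 3, 0)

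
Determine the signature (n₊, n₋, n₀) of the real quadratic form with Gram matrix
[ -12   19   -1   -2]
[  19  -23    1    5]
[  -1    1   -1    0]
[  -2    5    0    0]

step 0: pivot -12 → sign −
step 1: pivot 85/12 → sign +
step 2: pivot -82/85 → sign −
step 3: pivot -3/82 → sign −
signature = (1, 3, 0)

Answer: (1, 3, 0)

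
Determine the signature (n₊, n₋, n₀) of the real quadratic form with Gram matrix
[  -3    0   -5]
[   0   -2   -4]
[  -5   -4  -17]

Answer: (0, 3, 0)

Derivation:
step 0: pivot -3 → sign −
step 1: pivot -2 → sign −
step 2: pivot -2/3 → sign −
signature = (0, 3, 0)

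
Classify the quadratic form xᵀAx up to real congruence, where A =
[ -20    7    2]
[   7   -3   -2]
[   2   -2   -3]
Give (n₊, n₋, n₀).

Answer: (1, 2, 0)

Derivation:
step 0: pivot -20 → sign −
step 1: pivot -11/20 → sign −
step 2: pivot 3/11 → sign +
signature = (1, 2, 0)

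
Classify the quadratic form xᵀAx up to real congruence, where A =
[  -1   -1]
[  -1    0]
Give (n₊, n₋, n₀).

step 0: pivot -1 → sign −
step 1: pivot 1 → sign +
signature = (1, 1, 0)

Answer: (1, 1, 0)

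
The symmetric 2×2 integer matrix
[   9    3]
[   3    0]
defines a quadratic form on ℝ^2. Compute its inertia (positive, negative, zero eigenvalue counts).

Answer: (1, 1, 0)

Derivation:
step 0: pivot 9 → sign +
step 1: pivot -1 → sign −
signature = (1, 1, 0)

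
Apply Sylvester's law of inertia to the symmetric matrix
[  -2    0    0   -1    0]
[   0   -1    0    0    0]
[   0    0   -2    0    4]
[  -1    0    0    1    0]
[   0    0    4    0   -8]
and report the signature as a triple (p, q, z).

step 0: pivot -2 → sign −
step 1: pivot -1 → sign −
step 2: pivot -2 → sign −
step 3: pivot 3/2 → sign +
step 4: row/col 4 already zero → sign 0
signature = (1, 3, 1)

Answer: (1, 3, 1)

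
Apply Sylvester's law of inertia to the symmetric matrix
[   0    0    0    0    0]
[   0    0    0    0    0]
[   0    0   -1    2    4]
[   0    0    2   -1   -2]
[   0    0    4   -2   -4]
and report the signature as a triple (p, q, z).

Answer: (1, 1, 3)

Derivation:
step 0: pivot -1 → sign −
step 1: pivot 3 → sign +
step 2: row/col 2 already zero → sign 0
step 3: row/col 3 already zero → sign 0
step 4: row/col 4 already zero → sign 0
signature = (1, 1, 3)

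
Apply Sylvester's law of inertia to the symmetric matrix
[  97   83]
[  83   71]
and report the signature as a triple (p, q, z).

step 0: pivot 97 → sign +
step 1: pivot -2/97 → sign −
signature = (1, 1, 0)

Answer: (1, 1, 0)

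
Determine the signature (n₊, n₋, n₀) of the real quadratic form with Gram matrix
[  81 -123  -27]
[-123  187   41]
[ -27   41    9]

step 0: pivot 81 → sign +
step 1: pivot 2/9 → sign +
step 2: row/col 2 already zero → sign 0
signature = (2, 0, 1)

Answer: (2, 0, 1)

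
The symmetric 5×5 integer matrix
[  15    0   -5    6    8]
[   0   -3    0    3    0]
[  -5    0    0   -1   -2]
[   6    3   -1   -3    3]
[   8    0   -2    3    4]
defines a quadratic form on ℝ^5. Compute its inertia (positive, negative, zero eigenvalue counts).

step 0: pivot 15 → sign +
step 1: pivot -3 → sign −
step 2: pivot -5/3 → sign −
step 3: pivot -9/5 → sign −
step 4: pivot 1/45 → sign +
signature = (2, 3, 0)

Answer: (2, 3, 0)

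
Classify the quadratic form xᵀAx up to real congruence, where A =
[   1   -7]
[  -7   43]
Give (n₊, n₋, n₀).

Answer: (1, 1, 0)

Derivation:
step 0: pivot 1 → sign +
step 1: pivot -6 → sign −
signature = (1, 1, 0)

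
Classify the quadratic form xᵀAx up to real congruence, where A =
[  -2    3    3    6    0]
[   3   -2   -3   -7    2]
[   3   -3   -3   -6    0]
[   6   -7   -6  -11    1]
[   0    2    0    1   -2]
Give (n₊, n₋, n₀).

step 0: pivot -2 → sign −
step 1: pivot 5/2 → sign +
step 2: pivot 3/5 → sign +
step 3: pivot -6 → sign −
step 4: pivot 3/2 → sign +
signature = (3, 2, 0)

Answer: (3, 2, 0)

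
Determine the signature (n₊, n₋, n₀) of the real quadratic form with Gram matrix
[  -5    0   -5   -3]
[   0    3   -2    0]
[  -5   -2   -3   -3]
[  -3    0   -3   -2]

step 0: pivot -5 → sign −
step 1: pivot 3 → sign +
step 2: pivot 2/3 → sign +
step 3: pivot -1/5 → sign −
signature = (2, 2, 0)

Answer: (2, 2, 0)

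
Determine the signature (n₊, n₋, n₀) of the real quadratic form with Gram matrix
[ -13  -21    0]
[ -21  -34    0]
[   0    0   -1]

step 0: pivot -13 → sign −
step 1: pivot -1/13 → sign −
step 2: pivot -1 → sign −
signature = (0, 3, 0)

Answer: (0, 3, 0)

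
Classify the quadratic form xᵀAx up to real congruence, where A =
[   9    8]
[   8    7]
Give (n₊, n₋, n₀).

Answer: (1, 1, 0)

Derivation:
step 0: pivot 9 → sign +
step 1: pivot -1/9 → sign −
signature = (1, 1, 0)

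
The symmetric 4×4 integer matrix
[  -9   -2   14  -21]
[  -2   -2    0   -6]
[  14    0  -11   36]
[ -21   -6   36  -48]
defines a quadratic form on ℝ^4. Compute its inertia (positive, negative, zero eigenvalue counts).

step 0: pivot -9 → sign −
step 1: pivot -14/9 → sign −
step 2: pivot 17 → sign +
step 3: pivot 3/119 → sign +
signature = (2, 2, 0)

Answer: (2, 2, 0)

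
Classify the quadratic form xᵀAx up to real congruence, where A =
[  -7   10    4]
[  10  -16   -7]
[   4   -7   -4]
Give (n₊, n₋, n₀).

Answer: (0, 3, 0)

Derivation:
step 0: pivot -7 → sign −
step 1: pivot -12/7 → sign −
step 2: pivot -3/4 → sign −
signature = (0, 3, 0)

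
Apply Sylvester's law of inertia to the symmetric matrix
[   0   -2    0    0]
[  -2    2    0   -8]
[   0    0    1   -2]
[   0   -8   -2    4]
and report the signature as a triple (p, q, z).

step 0: pivot 2 → sign +
step 1: pivot -2 → sign −
step 2: pivot 1 → sign +
step 3: row/col 3 already zero → sign 0
signature = (2, 1, 1)

Answer: (2, 1, 1)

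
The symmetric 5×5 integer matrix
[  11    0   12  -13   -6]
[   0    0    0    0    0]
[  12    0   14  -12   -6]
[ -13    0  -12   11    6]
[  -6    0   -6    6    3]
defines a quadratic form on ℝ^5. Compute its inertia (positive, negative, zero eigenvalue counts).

step 0: pivot 11 → sign +
step 1: pivot 10/11 → sign +
step 2: pivot -48/5 → sign −
step 3: row/col 3 already zero → sign 0
step 4: row/col 4 already zero → sign 0
signature = (2, 1, 2)

Answer: (2, 1, 2)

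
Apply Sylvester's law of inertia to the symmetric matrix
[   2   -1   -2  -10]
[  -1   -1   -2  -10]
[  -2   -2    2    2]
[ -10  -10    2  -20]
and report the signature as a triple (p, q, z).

step 0: pivot 2 → sign +
step 1: pivot -3/2 → sign −
step 2: pivot 6 → sign +
step 3: pivot -2/3 → sign −
signature = (2, 2, 0)

Answer: (2, 2, 0)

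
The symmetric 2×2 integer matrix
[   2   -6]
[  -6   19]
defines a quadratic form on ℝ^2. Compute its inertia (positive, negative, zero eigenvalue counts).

Answer: (2, 0, 0)

Derivation:
step 0: pivot 2 → sign +
step 1: pivot 1 → sign +
signature = (2, 0, 0)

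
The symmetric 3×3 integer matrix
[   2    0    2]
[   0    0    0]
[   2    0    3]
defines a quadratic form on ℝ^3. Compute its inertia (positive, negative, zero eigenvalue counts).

Answer: (2, 0, 1)

Derivation:
step 0: pivot 2 → sign +
step 1: pivot 1 → sign +
step 2: row/col 2 already zero → sign 0
signature = (2, 0, 1)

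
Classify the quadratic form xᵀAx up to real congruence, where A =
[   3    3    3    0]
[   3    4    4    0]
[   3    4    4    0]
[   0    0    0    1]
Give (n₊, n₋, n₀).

Answer: (3, 0, 1)

Derivation:
step 0: pivot 3 → sign +
step 1: pivot 1 → sign +
step 2: pivot 1 → sign +
step 3: row/col 3 already zero → sign 0
signature = (3, 0, 1)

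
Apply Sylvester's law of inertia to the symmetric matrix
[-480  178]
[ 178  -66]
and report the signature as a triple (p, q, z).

Answer: (1, 1, 0)

Derivation:
step 0: pivot -480 → sign −
step 1: pivot 1/120 → sign +
signature = (1, 1, 0)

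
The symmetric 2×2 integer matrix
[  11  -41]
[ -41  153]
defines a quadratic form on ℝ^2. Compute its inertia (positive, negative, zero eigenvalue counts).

step 0: pivot 11 → sign +
step 1: pivot 2/11 → sign +
signature = (2, 0, 0)

Answer: (2, 0, 0)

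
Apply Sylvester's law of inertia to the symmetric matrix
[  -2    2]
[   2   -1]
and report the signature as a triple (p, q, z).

step 0: pivot -2 → sign −
step 1: pivot 1 → sign +
signature = (1, 1, 0)

Answer: (1, 1, 0)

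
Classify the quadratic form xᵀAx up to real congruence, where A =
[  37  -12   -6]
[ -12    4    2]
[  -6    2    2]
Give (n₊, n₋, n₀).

Answer: (3, 0, 0)

Derivation:
step 0: pivot 37 → sign +
step 1: pivot 4/37 → sign +
step 2: pivot 1 → sign +
signature = (3, 0, 0)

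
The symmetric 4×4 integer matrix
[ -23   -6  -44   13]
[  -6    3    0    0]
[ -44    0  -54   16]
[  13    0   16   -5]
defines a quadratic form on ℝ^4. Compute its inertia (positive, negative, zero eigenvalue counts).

Answer: (2, 2, 0)

Derivation:
step 0: pivot -23 → sign −
step 1: pivot 105/23 → sign +
step 2: pivot 46/35 → sign +
step 3: pivot -6/23 → sign −
signature = (2, 2, 0)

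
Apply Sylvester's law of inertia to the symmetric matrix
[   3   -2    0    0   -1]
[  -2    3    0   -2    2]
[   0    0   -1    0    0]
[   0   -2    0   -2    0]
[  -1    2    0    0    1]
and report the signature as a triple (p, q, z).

step 0: pivot 3 → sign +
step 1: pivot 5/3 → sign +
step 2: pivot -1 → sign −
step 3: pivot -22/5 → sign −
step 4: pivot 2/11 → sign +
signature = (3, 2, 0)

Answer: (3, 2, 0)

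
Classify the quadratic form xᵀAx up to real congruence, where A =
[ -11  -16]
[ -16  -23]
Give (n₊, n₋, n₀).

Answer: (1, 1, 0)

Derivation:
step 0: pivot -11 → sign −
step 1: pivot 3/11 → sign +
signature = (1, 1, 0)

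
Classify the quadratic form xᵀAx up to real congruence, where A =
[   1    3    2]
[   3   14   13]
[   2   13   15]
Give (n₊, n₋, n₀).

step 0: pivot 1 → sign +
step 1: pivot 5 → sign +
step 2: pivot 6/5 → sign +
signature = (3, 0, 0)

Answer: (3, 0, 0)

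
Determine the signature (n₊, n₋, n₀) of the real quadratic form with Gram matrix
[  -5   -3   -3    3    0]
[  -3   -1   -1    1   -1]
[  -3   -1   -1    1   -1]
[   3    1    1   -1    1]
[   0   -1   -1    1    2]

Answer: (2, 1, 2)

Derivation:
step 0: pivot -5 → sign −
step 1: pivot 4/5 → sign +
step 2: pivot 3/4 → sign +
step 3: row/col 3 already zero → sign 0
step 4: row/col 4 already zero → sign 0
signature = (2, 1, 2)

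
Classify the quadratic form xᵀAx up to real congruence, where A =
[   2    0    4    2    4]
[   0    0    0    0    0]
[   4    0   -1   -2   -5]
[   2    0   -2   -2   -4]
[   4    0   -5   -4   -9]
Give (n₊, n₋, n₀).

step 0: pivot 2 → sign +
step 1: pivot -9 → sign −
step 2: pivot 16/9 → sign +
step 3: pivot -1/4 → sign −
step 4: row/col 4 already zero → sign 0
signature = (2, 2, 1)

Answer: (2, 2, 1)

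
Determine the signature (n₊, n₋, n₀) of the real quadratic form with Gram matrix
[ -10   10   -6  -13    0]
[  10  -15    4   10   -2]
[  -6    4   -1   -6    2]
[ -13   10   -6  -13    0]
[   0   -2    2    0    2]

step 0: pivot -10 → sign −
step 1: pivot -5 → sign −
step 2: pivot 17/5 → sign +
step 3: pivot 519/170 → sign +
step 4: pivot -6/173 → sign −
signature = (2, 3, 0)

Answer: (2, 3, 0)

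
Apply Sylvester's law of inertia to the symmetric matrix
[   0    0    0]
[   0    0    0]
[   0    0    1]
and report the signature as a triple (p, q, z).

step 0: pivot 1 → sign +
step 1: row/col 1 already zero → sign 0
step 2: row/col 2 already zero → sign 0
signature = (1, 0, 2)

Answer: (1, 0, 2)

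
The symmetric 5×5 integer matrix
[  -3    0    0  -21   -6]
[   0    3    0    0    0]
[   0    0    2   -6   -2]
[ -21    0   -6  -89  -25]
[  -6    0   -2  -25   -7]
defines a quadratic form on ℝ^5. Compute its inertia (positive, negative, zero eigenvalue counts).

Answer: (3, 2, 0)

Derivation:
step 0: pivot -3 → sign −
step 1: pivot 3 → sign +
step 2: pivot 2 → sign +
step 3: pivot 40 → sign +
step 4: pivot -1/40 → sign −
signature = (3, 2, 0)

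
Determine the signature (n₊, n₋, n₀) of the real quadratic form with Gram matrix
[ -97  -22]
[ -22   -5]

step 0: pivot -97 → sign −
step 1: pivot -1/97 → sign −
signature = (0, 2, 0)

Answer: (0, 2, 0)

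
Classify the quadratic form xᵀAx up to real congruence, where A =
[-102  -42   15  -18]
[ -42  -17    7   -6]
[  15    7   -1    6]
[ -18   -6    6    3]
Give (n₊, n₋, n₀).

Answer: (1, 3, 0)

Derivation:
step 0: pivot -102 → sign −
step 1: pivot 5/17 → sign +
step 2: pivot -11/10 → sign −
step 3: pivot -3/11 → sign −
signature = (1, 3, 0)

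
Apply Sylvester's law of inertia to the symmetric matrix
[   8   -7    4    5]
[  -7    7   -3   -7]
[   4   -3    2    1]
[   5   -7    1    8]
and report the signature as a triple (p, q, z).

step 0: pivot 8 → sign +
step 1: pivot 7/8 → sign +
step 2: pivot -2/7 → sign −
step 3: pivot -3 → sign −
signature = (2, 2, 0)

Answer: (2, 2, 0)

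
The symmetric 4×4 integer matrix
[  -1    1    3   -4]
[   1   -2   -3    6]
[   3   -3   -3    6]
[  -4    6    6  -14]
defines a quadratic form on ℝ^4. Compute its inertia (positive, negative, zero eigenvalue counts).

Answer: (1, 2, 1)

Derivation:
step 0: pivot -1 → sign −
step 1: pivot -1 → sign −
step 2: pivot 6 → sign +
step 3: row/col 3 already zero → sign 0
signature = (1, 2, 1)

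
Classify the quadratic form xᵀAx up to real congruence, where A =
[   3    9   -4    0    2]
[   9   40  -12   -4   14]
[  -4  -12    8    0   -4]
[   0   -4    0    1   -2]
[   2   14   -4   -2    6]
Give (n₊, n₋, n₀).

step 0: pivot 3 → sign +
step 1: pivot 13 → sign +
step 2: pivot 8/3 → sign +
step 3: pivot -3/13 → sign −
step 4: row/col 4 already zero → sign 0
signature = (3, 1, 1)

Answer: (3, 1, 1)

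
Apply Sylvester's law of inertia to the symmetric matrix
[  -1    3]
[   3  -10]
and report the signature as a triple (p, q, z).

Answer: (0, 2, 0)

Derivation:
step 0: pivot -1 → sign −
step 1: pivot -1 → sign −
signature = (0, 2, 0)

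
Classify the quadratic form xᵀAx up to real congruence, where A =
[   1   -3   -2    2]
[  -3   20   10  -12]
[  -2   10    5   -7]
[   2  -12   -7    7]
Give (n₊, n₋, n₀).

Answer: (3, 1, 0)

Derivation:
step 0: pivot 1 → sign +
step 1: pivot 11 → sign +
step 2: pivot -5/11 → sign −
step 3: pivot 6/5 → sign +
signature = (3, 1, 0)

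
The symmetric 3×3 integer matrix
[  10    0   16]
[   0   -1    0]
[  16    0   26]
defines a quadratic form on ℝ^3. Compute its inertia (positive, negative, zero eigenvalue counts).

step 0: pivot 10 → sign +
step 1: pivot -1 → sign −
step 2: pivot 2/5 → sign +
signature = (2, 1, 0)

Answer: (2, 1, 0)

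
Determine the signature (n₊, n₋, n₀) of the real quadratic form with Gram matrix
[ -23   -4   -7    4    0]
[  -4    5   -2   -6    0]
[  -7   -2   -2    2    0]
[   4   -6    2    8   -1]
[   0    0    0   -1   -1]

step 0: pivot -23 → sign −
step 1: pivot 131/23 → sign +
step 2: pivot 3/131 → sign +
step 3: pivot -1 → sign −
step 4: pivot 1 → sign +
signature = (3, 2, 0)

Answer: (3, 2, 0)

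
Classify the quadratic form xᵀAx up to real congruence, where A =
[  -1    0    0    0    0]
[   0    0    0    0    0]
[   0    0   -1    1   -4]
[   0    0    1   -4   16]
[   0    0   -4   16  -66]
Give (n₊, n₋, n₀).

Answer: (0, 4, 1)

Derivation:
step 0: pivot -1 → sign −
step 1: pivot -1 → sign −
step 2: pivot -3 → sign −
step 3: pivot -2 → sign −
step 4: row/col 4 already zero → sign 0
signature = (0, 4, 1)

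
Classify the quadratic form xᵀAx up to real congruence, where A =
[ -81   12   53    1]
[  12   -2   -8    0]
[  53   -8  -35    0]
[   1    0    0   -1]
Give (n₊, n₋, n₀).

Answer: (1, 3, 0)

Derivation:
step 0: pivot -81 → sign −
step 1: pivot -2/9 → sign −
step 2: pivot -2/9 → sign −
step 3: pivot 1/2 → sign +
signature = (1, 3, 0)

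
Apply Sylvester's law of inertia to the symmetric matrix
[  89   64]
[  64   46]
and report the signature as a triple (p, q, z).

step 0: pivot 89 → sign +
step 1: pivot -2/89 → sign −
signature = (1, 1, 0)

Answer: (1, 1, 0)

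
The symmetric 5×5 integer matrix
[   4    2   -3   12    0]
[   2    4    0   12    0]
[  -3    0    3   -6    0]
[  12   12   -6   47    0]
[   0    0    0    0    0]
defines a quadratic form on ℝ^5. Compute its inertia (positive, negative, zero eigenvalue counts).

Answer: (2, 1, 2)

Derivation:
step 0: pivot 4 → sign +
step 1: pivot 3 → sign +
step 2: pivot -1 → sign −
step 3: row/col 3 already zero → sign 0
step 4: row/col 4 already zero → sign 0
signature = (2, 1, 2)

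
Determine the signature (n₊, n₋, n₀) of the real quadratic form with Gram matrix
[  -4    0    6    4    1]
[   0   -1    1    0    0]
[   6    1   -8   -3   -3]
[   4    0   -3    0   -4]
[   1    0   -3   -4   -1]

step 0: pivot -4 → sign −
step 1: pivot -1 → sign −
step 2: pivot 2 → sign +
step 3: pivot -1/2 → sign −
step 4: pivot -3/4 → sign −
signature = (1, 4, 0)

Answer: (1, 4, 0)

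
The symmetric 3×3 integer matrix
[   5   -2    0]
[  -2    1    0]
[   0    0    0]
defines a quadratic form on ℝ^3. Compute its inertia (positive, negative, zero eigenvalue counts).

step 0: pivot 5 → sign +
step 1: pivot 1/5 → sign +
step 2: row/col 2 already zero → sign 0
signature = (2, 0, 1)

Answer: (2, 0, 1)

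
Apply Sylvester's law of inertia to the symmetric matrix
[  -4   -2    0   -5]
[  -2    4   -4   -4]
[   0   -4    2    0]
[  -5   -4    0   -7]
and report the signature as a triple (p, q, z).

step 0: pivot -4 → sign −
step 1: pivot 5 → sign +
step 2: pivot -6/5 → sign −
step 3: row/col 3 already zero → sign 0
signature = (1, 2, 1)

Answer: (1, 2, 1)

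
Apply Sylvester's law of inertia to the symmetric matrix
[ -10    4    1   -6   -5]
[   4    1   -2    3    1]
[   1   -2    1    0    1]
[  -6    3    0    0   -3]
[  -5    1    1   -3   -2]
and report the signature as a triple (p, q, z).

Answer: (3, 1, 1)

Derivation:
step 0: pivot -10 → sign −
step 1: pivot 13/5 → sign +
step 2: pivot 3/26 → sign +
step 3: pivot 3 → sign +
step 4: row/col 4 already zero → sign 0
signature = (3, 1, 1)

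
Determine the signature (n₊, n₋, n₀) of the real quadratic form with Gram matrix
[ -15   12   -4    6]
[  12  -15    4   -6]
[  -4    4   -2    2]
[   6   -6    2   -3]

step 0: pivot -15 → sign −
step 1: pivot -27/5 → sign −
step 2: pivot -22/27 → sign −
step 3: pivot -3/11 → sign −
signature = (0, 4, 0)

Answer: (0, 4, 0)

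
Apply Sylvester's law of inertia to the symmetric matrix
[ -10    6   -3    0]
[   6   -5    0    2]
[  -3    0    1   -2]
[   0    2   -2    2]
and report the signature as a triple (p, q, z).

step 0: pivot -10 → sign −
step 1: pivot -7/5 → sign −
step 2: pivot 59/14 → sign +
step 3: pivot -6/59 → sign −
signature = (1, 3, 0)

Answer: (1, 3, 0)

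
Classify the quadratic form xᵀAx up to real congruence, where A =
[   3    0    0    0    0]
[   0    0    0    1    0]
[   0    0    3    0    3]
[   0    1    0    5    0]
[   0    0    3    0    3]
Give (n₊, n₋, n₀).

step 0: pivot 3 → sign +
step 1: pivot 3 → sign +
step 2: pivot 5 → sign +
step 3: pivot -1/5 → sign −
step 4: row/col 4 already zero → sign 0
signature = (3, 1, 1)

Answer: (3, 1, 1)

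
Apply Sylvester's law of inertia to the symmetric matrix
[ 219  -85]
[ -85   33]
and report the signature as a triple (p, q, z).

Answer: (2, 0, 0)

Derivation:
step 0: pivot 219 → sign +
step 1: pivot 2/219 → sign +
signature = (2, 0, 0)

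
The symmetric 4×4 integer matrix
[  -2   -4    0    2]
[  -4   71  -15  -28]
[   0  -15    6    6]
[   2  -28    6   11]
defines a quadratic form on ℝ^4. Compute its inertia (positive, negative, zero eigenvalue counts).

Answer: (3, 1, 0)

Derivation:
step 0: pivot -2 → sign −
step 1: pivot 79 → sign +
step 2: pivot 249/79 → sign +
step 3: pivot 3/83 → sign +
signature = (3, 1, 0)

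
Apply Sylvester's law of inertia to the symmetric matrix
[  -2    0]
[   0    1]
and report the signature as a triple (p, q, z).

Answer: (1, 1, 0)

Derivation:
step 0: pivot -2 → sign −
step 1: pivot 1 → sign +
signature = (1, 1, 0)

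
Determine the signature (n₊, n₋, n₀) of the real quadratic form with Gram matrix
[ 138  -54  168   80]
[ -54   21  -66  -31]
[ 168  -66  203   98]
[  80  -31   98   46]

step 0: pivot 138 → sign +
step 1: pivot -3/23 → sign −
step 2: pivot -1 → sign −
step 3: pivot 1/3 → sign +
signature = (2, 2, 0)

Answer: (2, 2, 0)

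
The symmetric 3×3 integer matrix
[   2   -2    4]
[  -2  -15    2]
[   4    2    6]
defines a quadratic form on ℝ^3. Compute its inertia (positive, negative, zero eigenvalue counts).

step 0: pivot 2 → sign +
step 1: pivot -17 → sign −
step 2: pivot 2/17 → sign +
signature = (2, 1, 0)

Answer: (2, 1, 0)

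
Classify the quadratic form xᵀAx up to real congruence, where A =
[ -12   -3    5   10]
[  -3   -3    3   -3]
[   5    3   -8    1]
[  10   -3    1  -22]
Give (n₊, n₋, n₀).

step 0: pivot -12 → sign −
step 1: pivot -9/4 → sign −
step 2: pivot -41/9 → sign −
step 3: pivot -2/41 → sign −
signature = (0, 4, 0)

Answer: (0, 4, 0)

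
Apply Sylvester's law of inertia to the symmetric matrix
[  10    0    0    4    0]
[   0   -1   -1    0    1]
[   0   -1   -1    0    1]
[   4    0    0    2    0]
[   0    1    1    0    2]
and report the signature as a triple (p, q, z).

step 0: pivot 10 → sign +
step 1: pivot -1 → sign −
step 2: pivot 2/5 → sign +
step 3: pivot 3 → sign +
step 4: row/col 4 already zero → sign 0
signature = (3, 1, 1)

Answer: (3, 1, 1)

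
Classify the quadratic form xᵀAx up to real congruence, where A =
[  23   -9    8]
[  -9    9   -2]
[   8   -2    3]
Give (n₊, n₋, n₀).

Answer: (2, 1, 0)

Derivation:
step 0: pivot 23 → sign +
step 1: pivot 126/23 → sign +
step 2: pivot -1/63 → sign −
signature = (2, 1, 0)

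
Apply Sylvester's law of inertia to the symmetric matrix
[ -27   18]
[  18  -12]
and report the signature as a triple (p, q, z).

Answer: (0, 1, 1)

Derivation:
step 0: pivot -27 → sign −
step 1: row/col 1 already zero → sign 0
signature = (0, 1, 1)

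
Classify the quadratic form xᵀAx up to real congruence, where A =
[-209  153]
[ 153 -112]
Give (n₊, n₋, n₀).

step 0: pivot -209 → sign −
step 1: pivot 1/209 → sign +
signature = (1, 1, 0)

Answer: (1, 1, 0)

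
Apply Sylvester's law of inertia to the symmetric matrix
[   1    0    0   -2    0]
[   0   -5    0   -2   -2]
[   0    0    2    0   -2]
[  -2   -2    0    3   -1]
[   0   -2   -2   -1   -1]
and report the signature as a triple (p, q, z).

step 0: pivot 1 → sign +
step 1: pivot -5 → sign −
step 2: pivot 2 → sign +
step 3: pivot -1/5 → sign −
step 4: pivot -2 → sign −
signature = (2, 3, 0)

Answer: (2, 3, 0)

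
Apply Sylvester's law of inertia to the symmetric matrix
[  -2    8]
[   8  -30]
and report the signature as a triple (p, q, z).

Answer: (1, 1, 0)

Derivation:
step 0: pivot -2 → sign −
step 1: pivot 2 → sign +
signature = (1, 1, 0)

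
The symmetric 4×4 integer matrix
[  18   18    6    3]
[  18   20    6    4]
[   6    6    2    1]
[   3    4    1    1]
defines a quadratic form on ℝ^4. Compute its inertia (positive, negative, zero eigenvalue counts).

Answer: (2, 0, 2)

Derivation:
step 0: pivot 18 → sign +
step 1: pivot 2 → sign +
step 2: row/col 2 already zero → sign 0
step 3: row/col 3 already zero → sign 0
signature = (2, 0, 2)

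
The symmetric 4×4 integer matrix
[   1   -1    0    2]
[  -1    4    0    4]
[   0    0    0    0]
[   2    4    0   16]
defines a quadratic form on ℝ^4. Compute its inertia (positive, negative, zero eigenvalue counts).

Answer: (2, 0, 2)

Derivation:
step 0: pivot 1 → sign +
step 1: pivot 3 → sign +
step 2: row/col 2 already zero → sign 0
step 3: row/col 3 already zero → sign 0
signature = (2, 0, 2)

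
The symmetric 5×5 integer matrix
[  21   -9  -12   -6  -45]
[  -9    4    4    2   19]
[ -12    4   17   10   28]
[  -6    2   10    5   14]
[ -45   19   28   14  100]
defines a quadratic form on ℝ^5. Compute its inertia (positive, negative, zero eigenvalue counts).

step 0: pivot 21 → sign +
step 1: pivot 1/7 → sign +
step 2: pivot 1 → sign +
step 3: pivot -3 → sign −
step 4: pivot 3 → sign +
signature = (4, 1, 0)

Answer: (4, 1, 0)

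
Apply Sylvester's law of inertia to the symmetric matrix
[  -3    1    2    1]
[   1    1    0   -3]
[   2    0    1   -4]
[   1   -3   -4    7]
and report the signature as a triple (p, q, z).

step 0: pivot -3 → sign −
step 1: pivot 4/3 → sign +
step 2: pivot 2 → sign +
step 3: row/col 3 already zero → sign 0
signature = (2, 1, 1)

Answer: (2, 1, 1)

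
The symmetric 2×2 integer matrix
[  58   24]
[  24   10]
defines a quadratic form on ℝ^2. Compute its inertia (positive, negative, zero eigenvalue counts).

Answer: (2, 0, 0)

Derivation:
step 0: pivot 58 → sign +
step 1: pivot 2/29 → sign +
signature = (2, 0, 0)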